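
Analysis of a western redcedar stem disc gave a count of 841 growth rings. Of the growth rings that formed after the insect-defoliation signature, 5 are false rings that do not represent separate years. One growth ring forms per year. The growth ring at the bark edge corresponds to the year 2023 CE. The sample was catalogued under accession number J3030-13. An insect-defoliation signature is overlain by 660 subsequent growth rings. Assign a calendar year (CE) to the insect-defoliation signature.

1368 CE

660 growth rings post-date the insect-defoliation signature.
660 − 5 false = 655 true growth rings after the insect-defoliation signature.
2023 − 655 = 1368 CE.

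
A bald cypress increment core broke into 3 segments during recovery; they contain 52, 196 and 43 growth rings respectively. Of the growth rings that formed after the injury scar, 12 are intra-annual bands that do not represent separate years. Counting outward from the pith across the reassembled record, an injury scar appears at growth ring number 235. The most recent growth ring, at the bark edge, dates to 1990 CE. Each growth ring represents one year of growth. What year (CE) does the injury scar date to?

Total growth rings = 52 + 196 + 43 = 291.
291 − 235 = 56 growth rings lie beyond the injury scar toward the bark edge.
Removing the 12 false growth rings leaves 56 − 12 = 44 true growth rings beyond the injury scar.
Counting back 44 years from 1990 CE places the injury scar in 1990 − 44 = 1946 CE.

1946 CE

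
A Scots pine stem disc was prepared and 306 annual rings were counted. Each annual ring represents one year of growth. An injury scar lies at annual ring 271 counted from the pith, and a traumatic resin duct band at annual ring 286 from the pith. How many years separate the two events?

286 − 271 = 15 annual rings lie between the two events.
One annual ring per year makes the interval 15 years.

15 years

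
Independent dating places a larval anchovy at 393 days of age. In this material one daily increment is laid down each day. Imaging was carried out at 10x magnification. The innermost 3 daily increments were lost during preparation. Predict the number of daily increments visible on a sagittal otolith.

390 daily increments

At one daily increment per day, 393 days correspond to 393 daily increments.
Subtracting the 3 daily increments not captured gives 393 − 3 = 390 daily increments in the record.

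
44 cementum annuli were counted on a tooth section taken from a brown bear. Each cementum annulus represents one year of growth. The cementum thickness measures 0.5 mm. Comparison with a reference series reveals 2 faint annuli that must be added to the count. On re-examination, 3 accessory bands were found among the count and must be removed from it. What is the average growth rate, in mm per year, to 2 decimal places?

0.01 mm per year

Adjusted count: 44 − 3 + 2 = 43 cementum annuli.
Extension rate ≈ 0.5 / 43 = 0.01 mm per year.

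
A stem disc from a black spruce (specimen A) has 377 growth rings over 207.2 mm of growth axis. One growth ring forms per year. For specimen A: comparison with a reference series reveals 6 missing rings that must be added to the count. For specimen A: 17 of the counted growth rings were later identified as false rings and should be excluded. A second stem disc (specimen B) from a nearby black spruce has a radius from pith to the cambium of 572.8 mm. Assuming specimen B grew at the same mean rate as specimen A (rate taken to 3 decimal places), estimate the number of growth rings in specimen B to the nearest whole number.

Specimen A: true growth ring count = 377 − 17 + 6 = 366.
A: Extension rate ≈ 207.2 / 366 = 0.566 mm/year.
For B, 572.8 / 0.566 = 1012.01 years ≈ 1012 growth rings.

1012 growth rings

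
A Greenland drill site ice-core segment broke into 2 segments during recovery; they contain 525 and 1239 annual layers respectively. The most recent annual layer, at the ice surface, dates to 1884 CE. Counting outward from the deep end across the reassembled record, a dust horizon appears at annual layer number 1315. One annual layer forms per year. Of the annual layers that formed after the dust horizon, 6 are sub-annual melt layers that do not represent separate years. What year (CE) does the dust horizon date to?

Total annual layers = 525 + 1239 = 1764.
Between annual layer 1315 and the ice surface there are 1764 − 1315 = 449 annual layers.
Excluding 6 false annual layers: 449 − 6 = 443.
Counting back 443 years from 1884 CE places the dust horizon in 1884 − 443 = 1441 CE.

1441 CE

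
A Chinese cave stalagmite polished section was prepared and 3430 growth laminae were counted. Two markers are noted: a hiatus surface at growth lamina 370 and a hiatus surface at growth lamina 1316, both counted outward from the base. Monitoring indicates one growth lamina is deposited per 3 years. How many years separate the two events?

1316 − 370 = 946 growth laminae lie between the two events.
946 growth laminae at 3 years each span 946 × 3 = 2838 years.

2838 years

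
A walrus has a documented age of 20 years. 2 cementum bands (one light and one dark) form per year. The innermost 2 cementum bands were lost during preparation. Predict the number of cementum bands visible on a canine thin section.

Expected cementum bands: 20 × 2 = 40.
Less the 2 uncaptured cementum bands: 40 − 2 = 38.

38 cementum bands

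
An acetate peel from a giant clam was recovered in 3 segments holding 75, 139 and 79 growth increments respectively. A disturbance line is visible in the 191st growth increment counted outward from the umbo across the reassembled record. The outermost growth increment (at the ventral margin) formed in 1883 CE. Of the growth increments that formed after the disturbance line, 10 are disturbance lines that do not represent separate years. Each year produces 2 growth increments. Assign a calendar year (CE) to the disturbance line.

1837 CE

Total growth increments = 75 + 139 + 79 = 293.
The disturbance line sits at growth increment 191 from the umbo, so 293 − 191 = 102 growth increments formed after it.
102 − 10 false = 92 true growth increments after the disturbance line.
With 2 growth increments per year, 92 / 2 = 46 years.
The growth increment at the ventral margin is 1883 CE, so the disturbance line dates to 1883 − 46 = 1837 CE.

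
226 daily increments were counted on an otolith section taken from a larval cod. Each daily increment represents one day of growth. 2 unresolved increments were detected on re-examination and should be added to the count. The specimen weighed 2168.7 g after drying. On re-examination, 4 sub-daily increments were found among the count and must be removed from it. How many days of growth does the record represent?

224 days

Adjusted count: 226 − 4 + 2 = 224 daily increments.
One daily increment per day makes the duration 224 days.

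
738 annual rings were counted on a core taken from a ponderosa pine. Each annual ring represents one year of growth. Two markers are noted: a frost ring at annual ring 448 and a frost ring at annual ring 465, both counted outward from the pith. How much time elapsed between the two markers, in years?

17 years

Separation: 465 − 448 = 17 annual rings.
That is 17 years at one annual ring per year.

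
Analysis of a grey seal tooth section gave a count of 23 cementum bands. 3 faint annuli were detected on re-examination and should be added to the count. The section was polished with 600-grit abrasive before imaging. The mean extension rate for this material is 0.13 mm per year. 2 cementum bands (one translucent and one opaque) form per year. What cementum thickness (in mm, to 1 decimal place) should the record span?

After corrections the count is 23 + 3 = 26 cementum bands.
26 cementum bands at 2 per year is 26 / 2 = 13 years.
13 years at 0.13 mm/year gives 0.13 × 13 = 1.7 mm.

1.7 mm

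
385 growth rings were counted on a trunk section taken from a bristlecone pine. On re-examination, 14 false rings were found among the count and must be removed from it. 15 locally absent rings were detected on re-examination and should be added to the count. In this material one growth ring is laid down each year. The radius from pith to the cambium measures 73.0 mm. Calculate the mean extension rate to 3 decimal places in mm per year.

Correcting the raw count gives 385 − 14 + 15 = 386 true growth rings.
73.0 mm over 386 years gives 73.0 / 386 ≈ 0.189 mm per year.

0.189 mm per year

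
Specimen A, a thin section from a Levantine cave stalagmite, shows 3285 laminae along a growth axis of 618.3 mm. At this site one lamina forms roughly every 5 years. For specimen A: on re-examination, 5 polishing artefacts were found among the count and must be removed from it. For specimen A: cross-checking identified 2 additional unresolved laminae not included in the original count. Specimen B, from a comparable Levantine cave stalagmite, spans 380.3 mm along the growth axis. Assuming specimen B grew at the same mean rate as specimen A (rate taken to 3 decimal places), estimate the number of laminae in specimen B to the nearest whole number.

Specimen A: after corrections the count is 3285 − 5 + 2 = 3282 laminae.
Specimen A: at 5 years per lamina, 3282 × 5 = 16410 years.
A: Mean rate = 618.3 mm / 16410 years ≈ 0.038 mm/year.
B spans 380.3 / 0.038 = 10007.89 years; at 5 years per lamina that is 10007.89 / 5 ≈ 2002 laminae.

2002 laminae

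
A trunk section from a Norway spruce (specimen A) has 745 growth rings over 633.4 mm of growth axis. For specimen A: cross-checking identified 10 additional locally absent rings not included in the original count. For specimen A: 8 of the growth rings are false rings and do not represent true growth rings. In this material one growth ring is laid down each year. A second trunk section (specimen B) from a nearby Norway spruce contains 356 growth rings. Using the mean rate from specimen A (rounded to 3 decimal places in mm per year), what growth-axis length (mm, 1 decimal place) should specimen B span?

Specimen A: after corrections the count is 745 − 8 + 10 = 747 growth rings.
A: Extension rate ≈ 633.4 / 747 = 0.848 mm/year.
B's length ≈ 0.848 × 356 = 301.9 mm.

301.9 mm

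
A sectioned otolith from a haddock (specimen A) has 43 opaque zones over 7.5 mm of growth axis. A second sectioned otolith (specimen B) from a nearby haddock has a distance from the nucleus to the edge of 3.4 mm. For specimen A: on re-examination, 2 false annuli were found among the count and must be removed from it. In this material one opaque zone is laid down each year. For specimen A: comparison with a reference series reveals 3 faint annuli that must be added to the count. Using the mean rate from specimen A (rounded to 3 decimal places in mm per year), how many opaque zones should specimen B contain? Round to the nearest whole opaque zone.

20 opaque zones

Specimen A: after corrections the count is 43 − 2 + 3 = 44 opaque zones.
A: 7.5 mm over 44 years gives 7.5 / 44 ≈ 0.170 mm/yr.
B spans 3.4 / 0.170 = 20.00 years ≈ 20 opaque zones.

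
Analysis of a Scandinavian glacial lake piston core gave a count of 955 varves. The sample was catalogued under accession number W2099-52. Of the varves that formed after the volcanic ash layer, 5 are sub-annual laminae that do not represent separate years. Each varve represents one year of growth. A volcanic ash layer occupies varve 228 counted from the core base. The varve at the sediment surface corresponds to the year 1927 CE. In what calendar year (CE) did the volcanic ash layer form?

Between varve 228 and the sediment surface there are 955 − 228 = 727 varves.
727 − 5 false = 722 true varves after the volcanic ash layer.
The varve at the sediment surface is 1927 CE, so the volcanic ash layer dates to 1927 − 722 = 1205 CE.

1205 CE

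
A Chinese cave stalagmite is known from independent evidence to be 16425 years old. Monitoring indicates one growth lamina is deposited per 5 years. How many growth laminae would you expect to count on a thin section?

3285 growth laminae

At 5 years per growth lamina, 16425 / 5 = 3285 growth laminae are expected.
So 3285 growth laminae should be present.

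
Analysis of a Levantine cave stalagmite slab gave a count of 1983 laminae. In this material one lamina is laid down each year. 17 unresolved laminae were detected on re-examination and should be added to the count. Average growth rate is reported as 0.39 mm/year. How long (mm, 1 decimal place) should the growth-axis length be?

780.0 mm

After corrections the count is 1983 + 17 = 2000 laminae.
2000 years at 0.39 mm/year gives 0.39 × 2000 = 780.0 mm.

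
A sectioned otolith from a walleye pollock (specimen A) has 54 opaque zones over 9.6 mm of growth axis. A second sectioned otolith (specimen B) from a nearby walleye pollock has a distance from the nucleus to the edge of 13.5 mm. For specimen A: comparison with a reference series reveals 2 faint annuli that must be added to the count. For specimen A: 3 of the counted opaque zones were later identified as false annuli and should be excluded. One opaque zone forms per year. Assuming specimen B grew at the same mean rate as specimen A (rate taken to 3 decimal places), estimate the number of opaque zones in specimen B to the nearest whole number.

75 opaque zones

Specimen A: true opaque zone count = 54 − 3 + 2 = 53.
A: 9.6 mm over 53 years gives 9.6 / 53 ≈ 0.181 mm per year.
B spans 13.5 / 0.181 = 74.59 years ≈ 75 opaque zones.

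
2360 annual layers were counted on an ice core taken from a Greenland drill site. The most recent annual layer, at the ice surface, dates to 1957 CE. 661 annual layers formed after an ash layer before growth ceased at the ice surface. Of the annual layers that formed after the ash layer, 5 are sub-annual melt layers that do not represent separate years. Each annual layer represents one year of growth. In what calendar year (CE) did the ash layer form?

661 annual layers post-date the ash layer.
Excluding 5 false annual layers: 661 − 5 = 656.
Counting back 656 years from 1957 CE places the ash layer in 1957 − 656 = 1301 CE.

1301 CE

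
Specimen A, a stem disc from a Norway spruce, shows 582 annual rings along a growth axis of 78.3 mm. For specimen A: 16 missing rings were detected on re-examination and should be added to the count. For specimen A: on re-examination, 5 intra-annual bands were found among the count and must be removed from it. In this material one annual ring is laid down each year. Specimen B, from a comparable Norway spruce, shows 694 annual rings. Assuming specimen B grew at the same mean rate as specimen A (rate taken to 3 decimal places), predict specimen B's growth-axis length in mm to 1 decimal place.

91.6 mm

Specimen A: correcting the raw count gives 582 − 5 + 16 = 593 true annual rings.
A: Extension rate ≈ 78.3 / 593 = 0.132 mm per year.
B's length ≈ 0.132 × 694 = 91.6 mm.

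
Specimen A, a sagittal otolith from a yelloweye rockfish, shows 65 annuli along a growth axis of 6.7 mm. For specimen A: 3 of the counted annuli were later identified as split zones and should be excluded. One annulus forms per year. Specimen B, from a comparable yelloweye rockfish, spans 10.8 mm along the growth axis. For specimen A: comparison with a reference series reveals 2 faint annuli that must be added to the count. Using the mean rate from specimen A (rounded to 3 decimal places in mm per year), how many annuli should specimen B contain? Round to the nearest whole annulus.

103 annuli

Specimen A: correcting the raw count gives 65 − 3 + 2 = 64 true annuli.
A: Extension rate ≈ 6.7 / 64 = 0.105 mm per year.
For B, 10.8 / 0.105 = 102.86 years ≈ 103 annuli.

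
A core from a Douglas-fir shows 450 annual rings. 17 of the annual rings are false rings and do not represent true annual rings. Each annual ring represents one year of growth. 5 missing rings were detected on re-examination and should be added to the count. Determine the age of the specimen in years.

True annual ring count = 450 − 17 + 5 = 438.
One annual ring per year makes the duration 438 years.

438 years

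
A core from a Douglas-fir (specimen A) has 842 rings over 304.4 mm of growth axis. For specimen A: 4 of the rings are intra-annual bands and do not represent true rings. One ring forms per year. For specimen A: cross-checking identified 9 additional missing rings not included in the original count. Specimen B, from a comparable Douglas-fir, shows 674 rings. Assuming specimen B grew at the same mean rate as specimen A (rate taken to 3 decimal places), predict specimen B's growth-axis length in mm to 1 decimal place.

Specimen A: true ring count = 842 − 4 + 9 = 847.
A: Mean rate = 304.4 mm / 847 years ≈ 0.359 mm/yr.
Length of B = 0.359 × 674 = 242.0 mm.

242.0 mm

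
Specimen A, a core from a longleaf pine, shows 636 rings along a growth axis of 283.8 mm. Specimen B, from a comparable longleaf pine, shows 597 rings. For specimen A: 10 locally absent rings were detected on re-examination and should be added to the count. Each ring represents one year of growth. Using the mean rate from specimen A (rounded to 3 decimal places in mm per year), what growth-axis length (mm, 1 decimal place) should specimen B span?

Specimen A: after corrections the count is 636 + 10 = 646 rings.
A: Extension rate ≈ 283.8 / 646 = 0.439 mm per year.
B's length ≈ 0.439 × 597 = 262.1 mm.

262.1 mm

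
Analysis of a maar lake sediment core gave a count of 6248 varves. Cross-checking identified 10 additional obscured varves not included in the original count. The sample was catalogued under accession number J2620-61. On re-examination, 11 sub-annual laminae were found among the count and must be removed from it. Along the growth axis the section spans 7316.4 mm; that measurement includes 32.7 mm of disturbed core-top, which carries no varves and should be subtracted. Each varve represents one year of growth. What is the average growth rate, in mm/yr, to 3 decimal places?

1.166 mm/yr

Adjusted count: 6248 − 11 + 10 = 6247 varves.
The growth record spans 7316.4 − 32.7 = 7283.7 mm.
Extension rate ≈ 7283.7 / 6247 = 1.166 mm/yr.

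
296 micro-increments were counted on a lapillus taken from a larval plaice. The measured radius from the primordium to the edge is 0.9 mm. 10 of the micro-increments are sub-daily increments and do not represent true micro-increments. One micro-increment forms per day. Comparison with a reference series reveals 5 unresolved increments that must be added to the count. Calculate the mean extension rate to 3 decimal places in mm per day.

0.003 mm per day

Adjusted count: 296 − 10 + 5 = 291 micro-increments.
0.9 mm over 291 days gives 0.9 / 291 ≈ 0.003 mm per day.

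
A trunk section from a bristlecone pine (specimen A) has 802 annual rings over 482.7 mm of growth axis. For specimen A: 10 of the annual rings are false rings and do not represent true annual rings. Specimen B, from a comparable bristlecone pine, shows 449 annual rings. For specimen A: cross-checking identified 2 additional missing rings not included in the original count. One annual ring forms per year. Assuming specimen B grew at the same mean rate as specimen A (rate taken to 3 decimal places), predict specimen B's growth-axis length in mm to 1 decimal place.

273.0 mm

Specimen A: true annual ring count = 802 − 10 + 2 = 794.
A: 482.7 mm over 794 years gives 482.7 / 794 ≈ 0.608 mm/year.
B's length ≈ 0.608 × 449 = 273.0 mm.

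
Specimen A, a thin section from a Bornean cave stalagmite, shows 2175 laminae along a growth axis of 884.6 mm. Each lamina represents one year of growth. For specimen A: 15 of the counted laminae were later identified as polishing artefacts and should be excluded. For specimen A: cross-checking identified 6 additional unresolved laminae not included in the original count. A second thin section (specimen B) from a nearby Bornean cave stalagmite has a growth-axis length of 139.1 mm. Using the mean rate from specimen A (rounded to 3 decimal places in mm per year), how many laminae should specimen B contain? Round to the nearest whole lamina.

341 laminae

Specimen A: correcting the raw count gives 2175 − 15 + 6 = 2166 true laminae.
A: Mean rate = 884.6 mm / 2166 years ≈ 0.408 mm per year.
Specimen B: 139.1 mm / 0.408 mm per year = 340.93 years ≈ 341 laminae.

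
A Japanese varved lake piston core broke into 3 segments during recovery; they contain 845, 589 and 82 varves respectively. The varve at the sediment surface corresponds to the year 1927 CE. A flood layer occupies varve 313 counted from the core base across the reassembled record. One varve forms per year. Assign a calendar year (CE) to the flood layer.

724 CE

Total varves = 845 + 589 + 82 = 1516.
1516 − 313 = 1203 varves lie beyond the flood layer toward the sediment surface.
1927 − 1203 = 724 CE.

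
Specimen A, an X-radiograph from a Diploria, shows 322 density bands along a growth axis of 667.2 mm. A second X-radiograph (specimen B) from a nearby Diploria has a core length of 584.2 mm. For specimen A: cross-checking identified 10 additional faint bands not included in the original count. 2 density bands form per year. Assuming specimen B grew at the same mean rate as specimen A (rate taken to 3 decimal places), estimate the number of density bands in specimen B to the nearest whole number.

291 density bands

Specimen A: after corrections the count is 322 + 10 = 332 density bands.
Specimen A: dividing by 2 density bands per year: 332 / 2 = 166 years.
A: 667.2 mm over 166 years gives 667.2 / 166 ≈ 4.019 mm/yr.
B spans 584.2 / 4.019 = 145.36 years; at 2 density bands per year that is 145.36 × 2 ≈ 291 density bands.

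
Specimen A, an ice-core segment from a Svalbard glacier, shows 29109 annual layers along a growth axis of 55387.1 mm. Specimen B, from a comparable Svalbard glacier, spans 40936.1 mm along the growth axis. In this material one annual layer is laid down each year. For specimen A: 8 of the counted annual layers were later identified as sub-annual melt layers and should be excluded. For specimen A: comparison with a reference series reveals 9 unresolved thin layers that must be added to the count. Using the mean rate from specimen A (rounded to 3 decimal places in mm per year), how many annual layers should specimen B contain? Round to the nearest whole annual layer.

21511 annual layers

Specimen A: correcting the raw count gives 29109 − 8 + 9 = 29110 true annual layers.
A: Extension rate ≈ 55387.1 / 29110 = 1.903 mm/yr.
For B, 40936.1 / 1.903 = 21511.35 years ≈ 21511 annual layers.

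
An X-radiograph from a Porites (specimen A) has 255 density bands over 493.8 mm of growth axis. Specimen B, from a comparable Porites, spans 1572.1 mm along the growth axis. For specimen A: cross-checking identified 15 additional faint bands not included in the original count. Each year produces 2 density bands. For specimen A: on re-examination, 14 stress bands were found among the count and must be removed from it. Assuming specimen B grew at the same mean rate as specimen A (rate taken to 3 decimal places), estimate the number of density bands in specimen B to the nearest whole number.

Specimen A: adjusted count: 255 − 14 + 15 = 256 density bands.
Specimen A: with 2 density bands per year, 256 / 2 = 128 years.
A: 493.8 mm over 128 years gives 493.8 / 128 ≈ 3.858 mm/year.
For B, 1572.1 / 3.858 = 407.49 years; at 2 density bands per year that is 407.49 × 2 ≈ 815 density bands.

815 density bands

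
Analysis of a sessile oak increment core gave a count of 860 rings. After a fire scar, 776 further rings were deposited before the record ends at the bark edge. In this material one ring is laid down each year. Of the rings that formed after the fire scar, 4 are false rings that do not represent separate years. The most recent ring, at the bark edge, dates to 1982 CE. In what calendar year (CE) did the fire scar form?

776 rings post-date the fire scar.
776 − 4 false = 772 true rings after the fire scar.
1982 − 772 = 1210 CE.

1210 CE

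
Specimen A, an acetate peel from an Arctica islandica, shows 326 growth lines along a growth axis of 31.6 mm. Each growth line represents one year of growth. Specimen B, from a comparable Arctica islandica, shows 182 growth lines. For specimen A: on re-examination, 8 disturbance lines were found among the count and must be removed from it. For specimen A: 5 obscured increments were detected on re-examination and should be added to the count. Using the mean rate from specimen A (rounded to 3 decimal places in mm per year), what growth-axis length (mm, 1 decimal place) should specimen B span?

Specimen A: correcting the raw count gives 326 − 8 + 5 = 323 true growth lines.
A: 31.6 mm over 323 years gives 31.6 / 323 ≈ 0.098 mm/yr.
Length of B = 0.098 × 182 = 17.8 mm.

17.8 mm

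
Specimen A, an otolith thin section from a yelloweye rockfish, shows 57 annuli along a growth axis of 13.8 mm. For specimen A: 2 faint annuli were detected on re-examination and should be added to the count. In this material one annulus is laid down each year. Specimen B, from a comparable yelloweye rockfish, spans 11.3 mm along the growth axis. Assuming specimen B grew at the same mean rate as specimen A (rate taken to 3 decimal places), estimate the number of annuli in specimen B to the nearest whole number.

Specimen A: adjusted count: 57 + 2 = 59 annuli.
A: 13.8 mm over 59 years gives 13.8 / 59 ≈ 0.234 mm/yr.
Specimen B: 11.3 mm / 0.234 mm per year = 48.29 years ≈ 48 annuli.

48 annuli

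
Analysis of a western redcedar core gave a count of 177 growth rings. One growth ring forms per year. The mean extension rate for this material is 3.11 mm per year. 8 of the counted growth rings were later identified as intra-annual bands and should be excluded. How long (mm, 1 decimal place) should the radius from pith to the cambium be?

After corrections the count is 177 − 8 = 169 growth rings.
Length ≈ 3.11 × 169 = 525.6 mm.

525.6 mm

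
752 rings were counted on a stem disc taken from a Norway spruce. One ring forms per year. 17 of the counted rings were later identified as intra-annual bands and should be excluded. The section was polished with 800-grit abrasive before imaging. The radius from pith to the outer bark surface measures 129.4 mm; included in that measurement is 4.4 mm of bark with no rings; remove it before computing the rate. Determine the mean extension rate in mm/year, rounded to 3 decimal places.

0.170 mm/year

True ring count = 752 − 17 = 735.
Removing the 4.4 mm offcut leaves 129.4 − 4.4 = 125.0 mm.
Mean rate = 125.0 mm / 735 years ≈ 0.170 mm/year.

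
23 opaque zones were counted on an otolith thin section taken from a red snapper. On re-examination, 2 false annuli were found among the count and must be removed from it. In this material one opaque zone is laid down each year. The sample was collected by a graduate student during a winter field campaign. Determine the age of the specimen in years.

Correcting the raw count gives 23 − 2 = 21 true opaque zones.
At one opaque zone per year, that is 21 years.

21 years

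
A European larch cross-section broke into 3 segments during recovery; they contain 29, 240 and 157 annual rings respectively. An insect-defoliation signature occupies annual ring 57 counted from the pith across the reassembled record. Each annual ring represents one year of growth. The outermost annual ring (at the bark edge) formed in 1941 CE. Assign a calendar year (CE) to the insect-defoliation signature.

1572 CE

Total annual rings = 29 + 240 + 157 = 426.
The insect-defoliation signature sits at annual ring 57 from the pith, so 426 − 57 = 369 annual rings formed after it.
The annual ring at the bark edge is 1941 CE, so the insect-defoliation signature dates to 1941 − 369 = 1572 CE.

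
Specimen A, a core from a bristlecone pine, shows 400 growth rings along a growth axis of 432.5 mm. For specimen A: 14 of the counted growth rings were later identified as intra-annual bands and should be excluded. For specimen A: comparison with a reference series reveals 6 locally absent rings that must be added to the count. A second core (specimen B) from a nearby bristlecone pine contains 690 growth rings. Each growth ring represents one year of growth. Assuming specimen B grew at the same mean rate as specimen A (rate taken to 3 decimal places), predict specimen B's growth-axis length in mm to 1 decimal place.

761.1 mm

Specimen A: correcting the raw count gives 400 − 14 + 6 = 392 true growth rings.
A: Mean rate = 432.5 mm / 392 years ≈ 1.103 mm per year.
Length of B = 1.103 × 690 = 761.1 mm.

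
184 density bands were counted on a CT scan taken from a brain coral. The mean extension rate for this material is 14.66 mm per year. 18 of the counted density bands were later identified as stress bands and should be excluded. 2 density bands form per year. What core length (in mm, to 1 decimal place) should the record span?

1216.8 mm

Correcting the raw count gives 184 − 18 = 166 true density bands.
Dividing by 2 density bands per year: 166 / 2 = 83 years.
Length ≈ 14.66 × 83 = 1216.8 mm.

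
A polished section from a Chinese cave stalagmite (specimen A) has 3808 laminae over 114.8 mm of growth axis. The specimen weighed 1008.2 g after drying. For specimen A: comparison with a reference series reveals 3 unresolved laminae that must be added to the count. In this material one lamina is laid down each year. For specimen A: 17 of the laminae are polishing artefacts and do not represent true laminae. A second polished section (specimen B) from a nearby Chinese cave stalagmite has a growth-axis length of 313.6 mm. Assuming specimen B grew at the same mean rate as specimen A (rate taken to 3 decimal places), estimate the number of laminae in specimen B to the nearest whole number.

10453 laminae

Specimen A: true lamina count = 3808 − 17 + 3 = 3794.
A: Extension rate ≈ 114.8 / 3794 = 0.030 mm/year.
Specimen B: 313.6 mm / 0.030 mm per year = 10453.33 years ≈ 10453 laminae.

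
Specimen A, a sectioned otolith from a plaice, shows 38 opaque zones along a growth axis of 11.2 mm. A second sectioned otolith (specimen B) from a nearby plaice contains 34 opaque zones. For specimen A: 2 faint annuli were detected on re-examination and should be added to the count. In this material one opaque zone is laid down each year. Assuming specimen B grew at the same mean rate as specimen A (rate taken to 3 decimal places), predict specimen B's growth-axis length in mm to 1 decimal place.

Specimen A: true opaque zone count = 38 + 2 = 40.
A: 11.2 mm over 40 years gives 11.2 / 40 ≈ 0.280 mm/year.
B's length ≈ 0.280 × 34 = 9.5 mm.

9.5 mm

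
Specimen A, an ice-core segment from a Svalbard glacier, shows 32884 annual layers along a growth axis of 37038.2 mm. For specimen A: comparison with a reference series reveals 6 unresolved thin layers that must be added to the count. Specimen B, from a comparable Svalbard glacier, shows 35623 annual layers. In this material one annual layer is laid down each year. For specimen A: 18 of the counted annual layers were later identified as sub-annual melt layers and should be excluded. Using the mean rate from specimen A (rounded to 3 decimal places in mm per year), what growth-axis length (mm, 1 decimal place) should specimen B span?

Specimen A: true annual layer count = 32884 − 18 + 6 = 32872.
A: Extension rate ≈ 37038.2 / 32872 = 1.127 mm per year.
B's length ≈ 1.127 × 35623 = 40147.1 mm.

40147.1 mm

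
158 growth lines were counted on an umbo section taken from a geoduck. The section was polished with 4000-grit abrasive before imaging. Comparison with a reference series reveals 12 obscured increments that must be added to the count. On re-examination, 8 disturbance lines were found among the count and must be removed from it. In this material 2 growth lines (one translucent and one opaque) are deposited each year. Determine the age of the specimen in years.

81 yr

Correcting the raw count gives 158 − 8 + 12 = 162 true growth lines.
162 growth lines at 2 per year is 162 / 2 = 81 years.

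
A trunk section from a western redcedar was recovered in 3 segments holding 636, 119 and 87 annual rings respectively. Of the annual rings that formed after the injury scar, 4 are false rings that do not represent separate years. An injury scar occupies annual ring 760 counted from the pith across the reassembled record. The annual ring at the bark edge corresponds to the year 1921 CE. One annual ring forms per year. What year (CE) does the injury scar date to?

Total annual rings = 636 + 119 + 87 = 842.
842 − 760 = 82 annual rings lie beyond the injury scar toward the bark edge.
Removing the 4 false annual rings leaves 82 − 4 = 78 true annual rings beyond the injury scar.
The annual ring at the bark edge is 1921 CE, so the injury scar dates to 1921 − 78 = 1843 CE.

1843 CE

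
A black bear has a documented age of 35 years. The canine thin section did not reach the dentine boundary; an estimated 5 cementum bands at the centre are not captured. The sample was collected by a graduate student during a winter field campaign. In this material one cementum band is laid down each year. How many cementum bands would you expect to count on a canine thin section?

Expected cementum bands over 35 years: 35.
35 − 5 missed = 30 cementum bands expected in the prepared section.

30 cementum bands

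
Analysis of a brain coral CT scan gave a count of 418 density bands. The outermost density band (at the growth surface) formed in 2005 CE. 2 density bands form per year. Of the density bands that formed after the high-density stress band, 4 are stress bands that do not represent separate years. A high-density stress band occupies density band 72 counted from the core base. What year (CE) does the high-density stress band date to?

The high-density stress band sits at density band 72 from the core base, so 418 − 72 = 346 density bands formed after it.
346 − 4 false = 342 true density bands after the high-density stress band.
342 density bands at 2 per year is 342 / 2 = 171 years.
The density band at the growth surface is 2005 CE, so the high-density stress band dates to 2005 − 171 = 1834 CE.

1834 CE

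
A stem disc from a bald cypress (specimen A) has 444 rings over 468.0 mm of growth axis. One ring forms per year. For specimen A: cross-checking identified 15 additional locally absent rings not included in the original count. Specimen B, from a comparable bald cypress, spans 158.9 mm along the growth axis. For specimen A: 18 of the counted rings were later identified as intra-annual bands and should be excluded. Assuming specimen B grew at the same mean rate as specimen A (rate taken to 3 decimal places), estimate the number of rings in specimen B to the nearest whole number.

Specimen A: true ring count = 444 − 18 + 15 = 441.
A: Extension rate ≈ 468.0 / 441 = 1.061 mm per year.
B spans 158.9 / 1.061 = 149.76 years ≈ 150 rings.

150 rings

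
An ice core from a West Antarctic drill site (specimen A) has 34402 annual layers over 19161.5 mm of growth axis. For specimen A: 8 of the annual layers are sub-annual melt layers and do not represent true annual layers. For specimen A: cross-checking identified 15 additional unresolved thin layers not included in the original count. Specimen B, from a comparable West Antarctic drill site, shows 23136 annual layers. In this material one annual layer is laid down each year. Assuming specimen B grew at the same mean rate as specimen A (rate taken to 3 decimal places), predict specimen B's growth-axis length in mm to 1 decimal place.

12886.8 mm

Specimen A: correcting the raw count gives 34402 − 8 + 15 = 34409 true annual layers.
A: Extension rate ≈ 19161.5 / 34409 = 0.557 mm per year.
For B, 0.557 mm/year × 23136 years = 12886.8 mm.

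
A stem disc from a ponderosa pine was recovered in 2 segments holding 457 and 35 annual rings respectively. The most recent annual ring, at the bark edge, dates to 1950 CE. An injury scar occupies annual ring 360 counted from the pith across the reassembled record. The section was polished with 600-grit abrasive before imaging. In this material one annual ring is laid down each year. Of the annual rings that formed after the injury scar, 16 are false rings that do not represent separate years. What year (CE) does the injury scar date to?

Total annual rings = 457 + 35 = 492.
Between annual ring 360 and the bark edge there are 492 − 360 = 132 annual rings.
Removing the 16 false annual rings leaves 132 − 16 = 116 true annual rings beyond the injury scar.
The annual ring at the bark edge is 1950 CE, so the injury scar dates to 1950 − 116 = 1834 CE.

1834 CE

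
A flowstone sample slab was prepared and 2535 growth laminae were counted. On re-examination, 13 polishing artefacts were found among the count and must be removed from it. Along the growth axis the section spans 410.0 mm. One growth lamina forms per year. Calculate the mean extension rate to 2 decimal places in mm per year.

Adjusted count: 2535 − 13 = 2522 growth laminae.
410.0 mm over 2522 years gives 410.0 / 2522 ≈ 0.16 mm per year.

0.16 mm per year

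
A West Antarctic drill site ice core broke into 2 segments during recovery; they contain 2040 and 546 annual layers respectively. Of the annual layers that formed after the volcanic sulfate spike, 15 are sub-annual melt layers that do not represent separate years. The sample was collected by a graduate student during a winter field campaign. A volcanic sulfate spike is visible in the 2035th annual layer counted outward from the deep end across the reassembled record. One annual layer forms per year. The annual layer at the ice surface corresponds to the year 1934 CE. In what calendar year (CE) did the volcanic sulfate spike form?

Total annual layers = 2040 + 546 = 2586.
The volcanic sulfate spike sits at annual layer 2035 from the deep end, so 2586 − 2035 = 551 annual layers formed after it.
Excluding 15 false annual layers: 551 − 15 = 536.
Counting back 536 years from 1934 CE places the volcanic sulfate spike in 1934 − 536 = 1398 CE.

1398 CE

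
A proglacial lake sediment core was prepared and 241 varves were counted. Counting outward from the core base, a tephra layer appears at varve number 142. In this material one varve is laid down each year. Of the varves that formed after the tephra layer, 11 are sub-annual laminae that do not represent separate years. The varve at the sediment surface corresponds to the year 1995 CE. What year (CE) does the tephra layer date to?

Between varve 142 and the sediment surface there are 241 − 142 = 99 varves.
Removing the 11 false varves leaves 99 − 11 = 88 true varves beyond the tephra layer.
Counting back 88 years from 1995 CE places the tephra layer in 1995 − 88 = 1907 CE.

1907 CE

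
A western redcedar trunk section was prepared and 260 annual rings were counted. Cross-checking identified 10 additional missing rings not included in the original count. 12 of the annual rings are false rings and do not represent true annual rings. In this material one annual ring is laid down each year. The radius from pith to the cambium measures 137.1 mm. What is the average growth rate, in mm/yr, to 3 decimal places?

After corrections the count is 260 − 12 + 10 = 258 annual rings.
137.1 mm over 258 years gives 137.1 / 258 ≈ 0.531 mm/yr.

0.531 mm/yr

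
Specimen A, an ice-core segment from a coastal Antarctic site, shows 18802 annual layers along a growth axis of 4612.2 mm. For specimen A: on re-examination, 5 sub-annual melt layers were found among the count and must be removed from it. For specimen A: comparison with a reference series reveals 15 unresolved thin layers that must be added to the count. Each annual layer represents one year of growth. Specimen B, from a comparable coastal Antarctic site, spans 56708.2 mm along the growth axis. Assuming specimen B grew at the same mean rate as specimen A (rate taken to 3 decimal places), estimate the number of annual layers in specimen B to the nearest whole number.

231462 annual layers

Specimen A: after corrections the count is 18802 − 5 + 15 = 18812 annual layers.
A: Mean rate = 4612.2 mm / 18812 years ≈ 0.245 mm per year.
For B, 56708.2 / 0.245 = 231462.04 years ≈ 231462 annual layers.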